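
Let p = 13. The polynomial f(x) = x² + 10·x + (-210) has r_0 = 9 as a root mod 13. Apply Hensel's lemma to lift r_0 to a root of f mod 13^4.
r_3 = 22928 (mod 28561)

Hensel: r_{i+1} = r_i − f(r_i)·(f′(r_i))^{-1} mod 13^{i+2}, f′(x) = 2x + 10. Iterate:
  r_0 = 9 (mod 13)
  r_1 = 113 (mod 169)
  r_2 = 958 (mod 2197)
  r_3 = 22928 (mod 28561)
Final: r = 22928 satisfies f(r) ≡ 0 mod 13^4.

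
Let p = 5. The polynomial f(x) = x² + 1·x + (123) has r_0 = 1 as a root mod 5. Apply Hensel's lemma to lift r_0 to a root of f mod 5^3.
r_2 = 1 (mod 125)

Hensel: r_{i+1} = r_i − f(r_i)·(f′(r_i))^{-1} mod 5^{i+2}, f′(x) = 2x + 1. Iterate:
  r_0 = 1 (mod 5)
  r_1 = 1 (mod 25)
  r_2 = 1 (mod 125)
Final: r = 1 satisfies f(r) ≡ 0 mod 5^3.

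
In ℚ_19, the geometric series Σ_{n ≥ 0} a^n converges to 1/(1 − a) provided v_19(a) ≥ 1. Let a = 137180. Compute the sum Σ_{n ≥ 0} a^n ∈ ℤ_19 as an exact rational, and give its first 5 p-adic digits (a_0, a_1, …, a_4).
Σ a^n = 1/(1 − a) = -1/137179;  first 5 digits = (1, 0, 0, 1, 1)

v_19(a) = 3 ≥ 1, so the series converges in ℤ_19 to 1/(1 − a) = 1/(1 − 137180) = -1/137179. Expand this rational in ℤ_19: compute digits iteratively via d_i = x_i mod 19, x_{i+1} = (x_i − d_i)/19. The first 5 digits are (1, 0, 0, 1, 1).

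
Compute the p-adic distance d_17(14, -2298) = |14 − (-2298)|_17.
d_17(14, -2298) = 1/289

Step 1 — x − y = 14 − (-2298) = 2312. Step 2 — v_17(2312) = 2 (factor: 2312 = (17^2 · 8); the sign does not affect v_p). Step 3 — |x − y|_17 = 17^{-2} = 1/289.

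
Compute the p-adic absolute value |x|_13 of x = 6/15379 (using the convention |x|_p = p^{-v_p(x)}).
|6/15379|_13 = 2197

Step 1 — compute v_13(x) by factoring powers of 13 out of the numerator and denominator: v_13(6/15379) = -3. Step 2 — apply |x|_p = p^{-v_p(x)} = 13^{3} = 2197.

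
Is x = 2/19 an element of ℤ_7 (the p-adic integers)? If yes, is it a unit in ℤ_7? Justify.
x ∈ ℤ_7^× (unit); v_7(x) = 0

ℤ_7 = {x ∈ ℚ_7 : v_7(x) ≥ 0} and ℤ_7^× = {x ∈ ℤ_7 : v_7(x) = 0}. Here v_7(2/19) = v_7(num) − v_7(den) = 0; compare against these criteria.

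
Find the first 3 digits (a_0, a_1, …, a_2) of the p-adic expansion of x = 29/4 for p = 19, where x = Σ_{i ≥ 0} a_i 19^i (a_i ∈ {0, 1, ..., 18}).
(a_0, …, a_2) = (12, 14, 4)

v_19(29/4) = 0 (numerator and denominator both coprime to 19), so x ∈ ℤ_19^×. Compute digits iteratively via a_i = x_i mod 19, x_{i+1} = (x_i − a_i)/19, with x_0 = x:
  x_0 = 29/4;  a_0 = 12;  x_1 = (x_0 − 12)/19 = -1/4
  x_1 = -1/4;  a_1 = 14;  x_2 = (x_1 − 14)/19 = -3/4
  x_2 = -3/4;  a_2 = 4;  x_3 = (x_2 − 4)/19 = -1/4
Digits: (12, 14, 4).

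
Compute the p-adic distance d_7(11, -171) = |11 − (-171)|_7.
d_7(11, -171) = 1/7

Step 1 — x − y = 11 − (-171) = 182. Step 2 — v_7(182) = 1 (factor: 182 = (7^1 · 26); the sign does not affect v_p). Step 3 — |x − y|_7 = 7^{-1} = 1/7.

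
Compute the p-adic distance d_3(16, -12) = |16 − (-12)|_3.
d_3(16, -12) = 1

Step 1 — x − y = 16 − (-12) = 28. Step 2 — v_3(28) = 0 (factor: 28 = (3^0 · 28); the sign does not affect v_p). Step 3 — |x − y|_3 = 3^{0} = 1.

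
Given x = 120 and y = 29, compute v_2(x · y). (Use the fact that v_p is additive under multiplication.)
v_2(3480) = 3

v_p(x) = 3 (factor: 120 = 2^3 · 15); v_p(y) = 0 (factor: 29 = 2^0 · 29). Additivity: v_p(xy) = v_p(x) + v_p(y) = 3 + 0 = 3. (Direct check: xy = 3480 = 2^3 · (435).)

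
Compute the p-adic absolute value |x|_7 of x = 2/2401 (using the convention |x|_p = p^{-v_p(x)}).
|2/2401|_7 = 2401

Step 1 — compute v_7(x) by factoring powers of 7 out of the numerator and denominator: v_7(2/2401) = -4. Step 2 — apply |x|_p = p^{-v_p(x)} = 7^{4} = 2401.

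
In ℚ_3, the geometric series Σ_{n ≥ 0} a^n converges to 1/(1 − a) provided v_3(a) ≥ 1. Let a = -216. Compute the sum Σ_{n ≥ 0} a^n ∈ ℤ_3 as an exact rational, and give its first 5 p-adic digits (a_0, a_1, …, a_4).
Σ a^n = 1/(1 − a) = 1/217;  first 5 digits = (1, 0, 0, 1, 0)

v_3(a) = 3 ≥ 1, so the series converges in ℤ_3 to 1/(1 − a) = 1/(1 − (-216)) = 1/217. Expand this rational in ℤ_3: compute digits iteratively via d_i = x_i mod 3, x_{i+1} = (x_i − d_i)/3. The first 5 digits are (1, 0, 0, 1, 0).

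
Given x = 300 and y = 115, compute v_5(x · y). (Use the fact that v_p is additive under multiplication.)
v_5(34500) = 3

v_p(x) = 2 (factor: 300 = 5^2 · 12); v_p(y) = 1 (factor: 115 = 5^1 · 23). Additivity: v_p(xy) = v_p(x) + v_p(y) = 2 + 1 = 3. (Direct check: xy = 34500 = 5^3 · (276).)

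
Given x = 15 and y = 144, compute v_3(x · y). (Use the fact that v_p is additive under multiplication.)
v_3(2160) = 3

v_p(x) = 1 (factor: 15 = 3^1 · 5); v_p(y) = 2 (factor: 144 = 3^2 · 16). Additivity: v_p(xy) = v_p(x) + v_p(y) = 1 + 2 = 3. (Direct check: xy = 2160 = 3^3 · (80).)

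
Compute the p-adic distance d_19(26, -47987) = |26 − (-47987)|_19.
d_19(26, -47987) = 1/6859

Step 1 — x − y = 26 − (-47987) = 48013. Step 2 — v_19(48013) = 3 (factor: 48013 = (19^3 · 7); the sign does not affect v_p). Step 3 — |x − y|_19 = 19^{-3} = 1/6859.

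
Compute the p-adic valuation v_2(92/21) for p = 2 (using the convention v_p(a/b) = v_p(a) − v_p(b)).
v_2(92/21) = 2

Factor powers of 2 from the numerator and denominator of the reduced fraction: 92 = 2^2 · 23 and 21 = 2^0 · 21. Apply v_p(a/b) = v_p(a) − v_p(b): v_2(92/21) = 2 − 0 = 2.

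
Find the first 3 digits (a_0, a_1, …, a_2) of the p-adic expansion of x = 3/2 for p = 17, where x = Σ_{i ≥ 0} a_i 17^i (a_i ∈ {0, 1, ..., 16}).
(a_0, …, a_2) = (10, 8, 8)

v_17(3/2) = 0 (numerator and denominator both coprime to 17), so x ∈ ℤ_17^×. Compute digits iteratively via a_i = x_i mod 17, x_{i+1} = (x_i − a_i)/17, with x_0 = x:
  x_0 = 3/2;  a_0 = 10;  x_1 = (x_0 − 10)/17 = -1/2
  x_1 = -1/2;  a_1 = 8;  x_2 = (x_1 − 8)/17 = -1/2
  x_2 = -1/2;  a_2 = 8;  x_3 = (x_2 − 8)/17 = -1/2
Digits: (10, 8, 8).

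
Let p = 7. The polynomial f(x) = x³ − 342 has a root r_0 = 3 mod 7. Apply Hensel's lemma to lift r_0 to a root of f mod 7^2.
r_1 = 31 (mod 49)

Hensel: r_{i+1} = r_i − f(r_i)/f′(r_i) mod 7^{i+2}, where f′(x) = 3x². Iterate:
  r_0 = 3 (mod 7)
  r_1 = 31 (mod 49)
Final: r = 31 with f(r) ≡ 0 mod 7^2.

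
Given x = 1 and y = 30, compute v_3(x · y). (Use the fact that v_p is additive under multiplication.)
v_3(30) = 1

v_p(x) = 0 (factor: 1 = 3^0 · 1); v_p(y) = 1 (factor: 30 = 3^1 · 10). Additivity: v_p(xy) = v_p(x) + v_p(y) = 0 + 1 = 1. (Direct check: xy = 30 = 3^1 · (10).)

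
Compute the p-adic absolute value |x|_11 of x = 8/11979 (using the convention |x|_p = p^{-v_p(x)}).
|8/11979|_11 = 1331

Step 1 — compute v_11(x) by factoring powers of 11 out of the numerator and denominator: v_11(8/11979) = -3. Step 2 — apply |x|_p = p^{-v_p(x)} = 11^{3} = 1331.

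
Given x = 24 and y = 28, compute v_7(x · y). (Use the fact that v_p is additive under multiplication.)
v_7(672) = 1

v_p(x) = 0 (factor: 24 = 7^0 · 24); v_p(y) = 1 (factor: 28 = 7^1 · 4). Additivity: v_p(xy) = v_p(x) + v_p(y) = 0 + 1 = 1. (Direct check: xy = 672 = 7^1 · (96).)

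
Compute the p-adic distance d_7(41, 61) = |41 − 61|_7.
d_7(41, 61) = 1

Step 1 — x − y = 41 − 61 = -20. Step 2 — v_7(-20) = 0 (factor: -20 = −(7^0 · 20); the sign does not affect v_p). Step 3 — |x − y|_7 = 7^{0} = 1.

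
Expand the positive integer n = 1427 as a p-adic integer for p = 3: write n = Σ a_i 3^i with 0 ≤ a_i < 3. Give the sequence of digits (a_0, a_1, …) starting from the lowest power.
(a_0, a_1, …) = (2, 1, 2, 1, 2, 2, 1)

Repeated division by 3 gives the digits low-to-high: 1427 = 2 + 1·3^1 + 2·3^2 + 1·3^3 + 2·3^4 + 2·3^5 + 1·3^6. Digit sequence: (2, 1, 2, 1, 2, 2, 1).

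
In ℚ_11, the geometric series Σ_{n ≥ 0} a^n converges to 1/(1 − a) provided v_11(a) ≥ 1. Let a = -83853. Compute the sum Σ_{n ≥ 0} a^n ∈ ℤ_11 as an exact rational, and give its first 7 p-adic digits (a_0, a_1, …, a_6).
Σ a^n = 1/(1 − a) = 1/83854;  first 7 digits = (1, 0, 0, 3, 5, 10, 8)

v_11(a) = 3 ≥ 1, so the series converges in ℤ_11 to 1/(1 − a) = 1/(1 − (-83853)) = 1/83854. Expand this rational in ℤ_11: compute digits iteratively via d_i = x_i mod 11, x_{i+1} = (x_i − d_i)/11. The first 7 digits are (1, 0, 0, 3, 5, 10, 8).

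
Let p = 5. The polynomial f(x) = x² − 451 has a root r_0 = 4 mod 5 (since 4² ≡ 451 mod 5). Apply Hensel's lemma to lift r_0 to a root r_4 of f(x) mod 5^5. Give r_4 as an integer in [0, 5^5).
r_4 = 1649 (mod 3125)

Hensel's recurrence: r_{i+1} = r_i − f(r_i)·(f′(r_i))^{-1} mod 5^{i+2}, with f′(x) = 2x. Iterate:
  r_0 = 4 (mod 5)
  r_1 = 24 (mod 25)
  r_2 = 24 (mod 125)
  r_3 = 399 (mod 625)
  r_4 = 1649 (mod 3125)
Final: r_4 = 1649, and one checks f(r_4) ≡ 0 mod 5^5.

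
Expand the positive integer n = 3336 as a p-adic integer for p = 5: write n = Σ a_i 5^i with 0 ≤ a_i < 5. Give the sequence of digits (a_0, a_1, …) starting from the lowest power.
(a_0, a_1, …) = (1, 2, 3, 1, 0, 1)

Repeated division by 5 gives the digits low-to-high: 3336 = 1 + 2·5^1 + 3·5^2 + 1·5^3 + 1·5^5. Digit sequence: (1, 2, 3, 1, 0, 1).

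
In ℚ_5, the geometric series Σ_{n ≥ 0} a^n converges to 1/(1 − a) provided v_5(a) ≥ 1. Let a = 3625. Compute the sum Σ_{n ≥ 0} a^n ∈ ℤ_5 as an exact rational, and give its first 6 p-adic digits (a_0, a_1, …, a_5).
Σ a^n = 1/(1 − a) = -1/3624;  first 6 digits = (1, 0, 0, 4, 0, 1)

v_5(a) = 3 ≥ 1, so the series converges in ℤ_5 to 1/(1 − a) = 1/(1 − 3625) = -1/3624. Expand this rational in ℤ_5: compute digits iteratively via d_i = x_i mod 5, x_{i+1} = (x_i − d_i)/5. The first 6 digits are (1, 0, 0, 4, 0, 1).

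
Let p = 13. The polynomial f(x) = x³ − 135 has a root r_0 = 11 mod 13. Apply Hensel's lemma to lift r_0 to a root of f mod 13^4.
r_3 = 4925 (mod 28561)

Hensel: r_{i+1} = r_i − f(r_i)/f′(r_i) mod 13^{i+2}, where f′(x) = 3x². Iterate:
  r_0 = 11 (mod 13)
  r_1 = 24 (mod 169)
  r_2 = 531 (mod 2197)
  r_3 = 4925 (mod 28561)
Final: r = 4925 with f(r) ≡ 0 mod 13^4.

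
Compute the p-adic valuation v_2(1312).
v_2(1312) = 5

v_2(n) is the largest exponent k such that 2^k divides n. Factor out: 1312 = 2^5 · 41. (Sign doesn't affect v_p.) So v_2(1312) = 5.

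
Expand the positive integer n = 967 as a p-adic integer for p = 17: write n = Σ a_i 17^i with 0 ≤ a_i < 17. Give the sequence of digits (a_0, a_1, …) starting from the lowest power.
(a_0, a_1, …) = (15, 5, 3)

Repeated division by 17 gives the digits low-to-high: 967 = 15 + 5·17^1 + 3·17^2. Digit sequence: (15, 5, 3).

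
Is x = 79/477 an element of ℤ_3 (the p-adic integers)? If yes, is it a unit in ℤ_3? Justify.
x ∉ ℤ_3 (v_3(x) = -2 < 0)

ℤ_3 = {x ∈ ℚ_3 : v_3(x) ≥ 0} and ℤ_3^× = {x ∈ ℤ_3 : v_3(x) = 0}. Here v_3(79/477) = v_3(num) − v_3(den) = -2; compare against these criteria.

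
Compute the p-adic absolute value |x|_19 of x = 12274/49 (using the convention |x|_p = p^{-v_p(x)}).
|12274/49|_19 = 1/361

Step 1 — compute v_19(x) by factoring powers of 19 out of the numerator and denominator: v_19(12274/49) = 2. Step 2 — apply |x|_p = p^{-v_p(x)} = 19^{-2} = 1/361.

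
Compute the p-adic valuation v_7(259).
v_7(259) = 1

v_7(n) is the largest exponent k such that 7^k divides n. Factor out: 259 = 7^1 · 37. (Sign doesn't affect v_p.) So v_7(259) = 1.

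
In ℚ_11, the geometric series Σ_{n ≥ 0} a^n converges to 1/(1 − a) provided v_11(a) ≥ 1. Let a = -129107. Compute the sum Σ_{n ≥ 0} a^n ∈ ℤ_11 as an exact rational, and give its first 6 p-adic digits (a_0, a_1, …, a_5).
Σ a^n = 1/(1 − a) = 1/129108;  first 6 digits = (1, 0, 0, 2, 2, 10)

v_11(a) = 3 ≥ 1, so the series converges in ℤ_11 to 1/(1 − a) = 1/(1 − (-129107)) = 1/129108. Expand this rational in ℤ_11: compute digits iteratively via d_i = x_i mod 11, x_{i+1} = (x_i − d_i)/11. The first 6 digits are (1, 0, 0, 2, 2, 10).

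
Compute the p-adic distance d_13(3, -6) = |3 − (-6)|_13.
d_13(3, -6) = 1

Step 1 — x − y = 3 − (-6) = 9. Step 2 — v_13(9) = 0 (factor: 9 = (13^0 · 9); the sign does not affect v_p). Step 3 — |x − y|_13 = 13^{0} = 1.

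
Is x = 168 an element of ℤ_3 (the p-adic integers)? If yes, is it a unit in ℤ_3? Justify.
x ∈ ℤ_3 but not a unit; v_3(x) = 1 > 0

ℤ_3 = {x ∈ ℚ_3 : v_3(x) ≥ 0} and ℤ_3^× = {x ∈ ℤ_3 : v_3(x) = 0}. Here v_3(168) = v_3(num) − v_3(den) = 1; compare against these criteria.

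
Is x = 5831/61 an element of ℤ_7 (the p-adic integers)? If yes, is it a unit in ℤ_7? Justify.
x ∈ ℤ_7 but not a unit; v_7(x) = 3 > 0

ℤ_7 = {x ∈ ℚ_7 : v_7(x) ≥ 0} and ℤ_7^× = {x ∈ ℤ_7 : v_7(x) = 0}. Here v_7(5831/61) = v_7(num) − v_7(den) = 3; compare against these criteria.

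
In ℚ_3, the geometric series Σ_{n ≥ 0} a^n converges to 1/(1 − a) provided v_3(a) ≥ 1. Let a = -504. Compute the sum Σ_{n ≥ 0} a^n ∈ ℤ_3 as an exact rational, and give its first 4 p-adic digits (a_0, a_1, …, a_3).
Σ a^n = 1/(1 − a) = 1/505;  first 4 digits = (1, 0, 1, 2)

v_3(a) = 2 ≥ 1, so the series converges in ℤ_3 to 1/(1 − a) = 1/(1 − (-504)) = 1/505. Expand this rational in ℤ_3: compute digits iteratively via d_i = x_i mod 3, x_{i+1} = (x_i − d_i)/3. The first 4 digits are (1, 0, 1, 2).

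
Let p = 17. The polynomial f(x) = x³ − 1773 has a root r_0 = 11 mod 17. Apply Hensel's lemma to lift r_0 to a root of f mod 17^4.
r_3 = 11163 (mod 83521)

Hensel: r_{i+1} = r_i − f(r_i)/f′(r_i) mod 17^{i+2}, where f′(x) = 3x². Iterate:
  r_0 = 11 (mod 17)
  r_1 = 181 (mod 289)
  r_2 = 1337 (mod 4913)
  r_3 = 11163 (mod 83521)
Final: r = 11163 with f(r) ≡ 0 mod 17^4.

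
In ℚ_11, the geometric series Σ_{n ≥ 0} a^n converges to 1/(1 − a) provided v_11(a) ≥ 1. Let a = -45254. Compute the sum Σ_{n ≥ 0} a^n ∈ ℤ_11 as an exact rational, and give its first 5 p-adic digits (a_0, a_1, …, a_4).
Σ a^n = 1/(1 − a) = 1/45255;  first 5 digits = (1, 0, 0, 10, 7)

v_11(a) = 3 ≥ 1, so the series converges in ℤ_11 to 1/(1 − a) = 1/(1 − (-45254)) = 1/45255. Expand this rational in ℤ_11: compute digits iteratively via d_i = x_i mod 11, x_{i+1} = (x_i − d_i)/11. The first 5 digits are (1, 0, 0, 10, 7).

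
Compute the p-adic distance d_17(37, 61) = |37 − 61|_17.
d_17(37, 61) = 1

Step 1 — x − y = 37 − 61 = -24. Step 2 — v_17(-24) = 0 (factor: -24 = −(17^0 · 24); the sign does not affect v_p). Step 3 — |x − y|_17 = 17^{0} = 1.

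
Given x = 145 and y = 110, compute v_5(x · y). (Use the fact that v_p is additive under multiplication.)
v_5(15950) = 2

v_p(x) = 1 (factor: 145 = 5^1 · 29); v_p(y) = 1 (factor: 110 = 5^1 · 22). Additivity: v_p(xy) = v_p(x) + v_p(y) = 1 + 1 = 2. (Direct check: xy = 15950 = 5^2 · (638).)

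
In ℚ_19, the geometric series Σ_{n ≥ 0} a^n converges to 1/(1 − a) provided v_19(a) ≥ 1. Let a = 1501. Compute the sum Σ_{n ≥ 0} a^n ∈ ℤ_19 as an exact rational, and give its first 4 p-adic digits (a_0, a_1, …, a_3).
Σ a^n = 1/(1 − a) = -1/1500;  first 4 digits = (1, 3, 13, 13)

v_19(a) = 1 ≥ 1, so the series converges in ℤ_19 to 1/(1 − a) = 1/(1 − 1501) = -1/1500. Expand this rational in ℤ_19: compute digits iteratively via d_i = x_i mod 19, x_{i+1} = (x_i − d_i)/19. The first 4 digits are (1, 3, 13, 13).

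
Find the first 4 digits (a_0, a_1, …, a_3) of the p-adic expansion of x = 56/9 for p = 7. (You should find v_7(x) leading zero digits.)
(a_0, …, a_3) = (0, 4, 5, 0)

v_7(56/9) = 1, so a_0 = ... = a_0 = 0. Factor out: x = 7^1 · u with u = 8/9 a unit in ℤ_7. Expand u iteratively via a_{v+i} = u_i mod 7, u_{i+1} = (u_i − a_{v+i})/7:
  u_0 = 8/9;  a_1 = 4;  u_1 = (u_0 − 4)/7 = -4/9
  u_1 = -4/9;  a_2 = 5;  u_2 = (u_1 − 5)/7 = -7/9
  u_2 = -7/9;  a_3 = 0;  u_3 = (u_2 − 0)/7 = -1/9
Digits: (0, 4, 5, 0).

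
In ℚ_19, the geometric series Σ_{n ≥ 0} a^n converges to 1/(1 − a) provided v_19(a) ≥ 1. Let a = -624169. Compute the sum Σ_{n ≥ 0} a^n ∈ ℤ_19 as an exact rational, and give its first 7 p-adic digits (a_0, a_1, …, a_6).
Σ a^n = 1/(1 − a) = 1/624170;  first 7 digits = (1, 0, 0, 4, 14, 18, 15)

v_19(a) = 3 ≥ 1, so the series converges in ℤ_19 to 1/(1 − a) = 1/(1 − (-624169)) = 1/624170. Expand this rational in ℤ_19: compute digits iteratively via d_i = x_i mod 19, x_{i+1} = (x_i − d_i)/19. The first 7 digits are (1, 0, 0, 4, 14, 18, 15).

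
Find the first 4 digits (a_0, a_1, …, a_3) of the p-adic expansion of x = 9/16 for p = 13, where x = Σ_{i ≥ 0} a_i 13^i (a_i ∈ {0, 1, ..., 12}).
(a_0, …, a_3) = (3, 12, 8, 5)

v_13(9/16) = 0 (numerator and denominator both coprime to 13), so x ∈ ℤ_13^×. Compute digits iteratively via a_i = x_i mod 13, x_{i+1} = (x_i − a_i)/13, with x_0 = x:
  x_0 = 9/16;  a_0 = 3;  x_1 = (x_0 − 3)/13 = -3/16
  x_1 = -3/16;  a_1 = 12;  x_2 = (x_1 − 12)/13 = -15/16
  x_2 = -15/16;  a_2 = 8;  x_3 = (x_2 − 8)/13 = -11/16
  x_3 = -11/16;  a_3 = 5;  x_4 = (x_3 − 5)/13 = -7/16
Digits: (3, 12, 8, 5).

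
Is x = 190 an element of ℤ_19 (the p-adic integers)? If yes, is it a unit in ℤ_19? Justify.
x ∈ ℤ_19 but not a unit; v_19(x) = 1 > 0

ℤ_19 = {x ∈ ℚ_19 : v_19(x) ≥ 0} and ℤ_19^× = {x ∈ ℤ_19 : v_19(x) = 0}. Here v_19(190) = v_19(num) − v_19(den) = 1; compare against these criteria.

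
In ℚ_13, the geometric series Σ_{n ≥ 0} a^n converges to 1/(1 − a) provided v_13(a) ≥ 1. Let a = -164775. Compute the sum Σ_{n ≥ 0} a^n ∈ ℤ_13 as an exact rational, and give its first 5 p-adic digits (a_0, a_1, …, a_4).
Σ a^n = 1/(1 − a) = 1/164776;  first 5 digits = (1, 0, 0, 3, 7)

v_13(a) = 3 ≥ 1, so the series converges in ℤ_13 to 1/(1 − a) = 1/(1 − (-164775)) = 1/164776. Expand this rational in ℤ_13: compute digits iteratively via d_i = x_i mod 13, x_{i+1} = (x_i − d_i)/13. The first 5 digits are (1, 0, 0, 3, 7).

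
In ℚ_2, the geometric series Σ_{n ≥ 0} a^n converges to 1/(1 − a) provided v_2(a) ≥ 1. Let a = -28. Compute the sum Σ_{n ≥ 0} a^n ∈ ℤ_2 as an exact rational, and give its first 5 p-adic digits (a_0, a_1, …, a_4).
Σ a^n = 1/(1 − a) = 1/29;  first 5 digits = (1, 0, 1, 0, 1)

v_2(a) = 2 ≥ 1, so the series converges in ℤ_2 to 1/(1 − a) = 1/(1 − (-28)) = 1/29. Expand this rational in ℤ_2: compute digits iteratively via d_i = x_i mod 2, x_{i+1} = (x_i − d_i)/2. The first 5 digits are (1, 0, 1, 0, 1).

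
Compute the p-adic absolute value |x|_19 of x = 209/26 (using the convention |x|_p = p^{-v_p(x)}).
|209/26|_19 = 1/19

Step 1 — compute v_19(x) by factoring powers of 19 out of the numerator and denominator: v_19(209/26) = 1. Step 2 — apply |x|_p = p^{-v_p(x)} = 19^{-1} = 1/19.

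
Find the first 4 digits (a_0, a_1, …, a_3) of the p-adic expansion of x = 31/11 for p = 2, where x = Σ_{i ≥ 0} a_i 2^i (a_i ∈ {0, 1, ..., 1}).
(a_0, …, a_3) = (1, 0, 1, 1)

v_2(31/11) = 0 (numerator and denominator both coprime to 2), so x ∈ ℤ_2^×. Compute digits iteratively via a_i = x_i mod 2, x_{i+1} = (x_i − a_i)/2, with x_0 = x:
  x_0 = 31/11;  a_0 = 1;  x_1 = (x_0 − 1)/2 = 10/11
  x_1 = 10/11;  a_1 = 0;  x_2 = (x_1 − 0)/2 = 5/11
  x_2 = 5/11;  a_2 = 1;  x_3 = (x_2 − 1)/2 = -3/11
  x_3 = -3/11;  a_3 = 1;  x_4 = (x_3 − 1)/2 = -7/11
Digits: (1, 0, 1, 1).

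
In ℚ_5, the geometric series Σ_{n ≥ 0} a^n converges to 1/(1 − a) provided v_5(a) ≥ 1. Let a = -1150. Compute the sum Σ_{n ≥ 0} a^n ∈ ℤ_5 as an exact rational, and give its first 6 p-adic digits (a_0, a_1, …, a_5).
Σ a^n = 1/(1 − a) = 1/1151;  first 6 digits = (1, 0, 4, 0, 4, 2)

v_5(a) = 2 ≥ 1, so the series converges in ℤ_5 to 1/(1 − a) = 1/(1 − (-1150)) = 1/1151. Expand this rational in ℤ_5: compute digits iteratively via d_i = x_i mod 5, x_{i+1} = (x_i − d_i)/5. The first 6 digits are (1, 0, 4, 0, 4, 2).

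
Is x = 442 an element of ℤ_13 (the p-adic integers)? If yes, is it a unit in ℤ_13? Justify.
x ∈ ℤ_13 but not a unit; v_13(x) = 1 > 0

ℤ_13 = {x ∈ ℚ_13 : v_13(x) ≥ 0} and ℤ_13^× = {x ∈ ℤ_13 : v_13(x) = 0}. Here v_13(442) = v_13(num) − v_13(den) = 1; compare against these criteria.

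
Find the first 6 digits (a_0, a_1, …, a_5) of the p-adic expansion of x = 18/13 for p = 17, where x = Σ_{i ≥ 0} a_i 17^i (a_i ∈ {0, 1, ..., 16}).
(a_0, …, a_5) = (4, 9, 6, 14, 7, 10)

v_17(18/13) = 0 (numerator and denominator both coprime to 17), so x ∈ ℤ_17^×. Compute digits iteratively via a_i = x_i mod 17, x_{i+1} = (x_i − a_i)/17, with x_0 = x:
  x_0 = 18/13;  a_0 = 4;  x_1 = (x_0 − 4)/17 = -2/13
  x_1 = -2/13;  a_1 = 9;  x_2 = (x_1 − 9)/17 = -7/13
  x_2 = -7/13;  a_2 = 6;  x_3 = (x_2 − 6)/17 = -5/13
  x_3 = -5/13;  a_3 = 14;  x_4 = (x_3 − 14)/17 = -11/13
  x_4 = -11/13;  a_4 = 7;  x_5 = (x_4 − 7)/17 = -6/13
  x_5 = -6/13;  a_5 = 10;  x_6 = (x_5 − 10)/17 = -8/13
Digits: (4, 9, 6, 14, 7, 10).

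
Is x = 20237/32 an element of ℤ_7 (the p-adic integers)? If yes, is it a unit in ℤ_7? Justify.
x ∈ ℤ_7 but not a unit; v_7(x) = 3 > 0

ℤ_7 = {x ∈ ℚ_7 : v_7(x) ≥ 0} and ℤ_7^× = {x ∈ ℤ_7 : v_7(x) = 0}. Here v_7(20237/32) = v_7(num) − v_7(den) = 3; compare against these criteria.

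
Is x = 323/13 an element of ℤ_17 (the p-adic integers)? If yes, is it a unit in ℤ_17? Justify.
x ∈ ℤ_17 but not a unit; v_17(x) = 1 > 0

ℤ_17 = {x ∈ ℚ_17 : v_17(x) ≥ 0} and ℤ_17^× = {x ∈ ℤ_17 : v_17(x) = 0}. Here v_17(323/13) = v_17(num) − v_17(den) = 1; compare against these criteria.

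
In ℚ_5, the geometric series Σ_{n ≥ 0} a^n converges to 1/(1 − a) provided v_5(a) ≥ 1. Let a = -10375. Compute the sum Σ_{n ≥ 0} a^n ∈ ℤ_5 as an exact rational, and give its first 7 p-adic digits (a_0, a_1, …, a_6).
Σ a^n = 1/(1 − a) = 1/10376;  first 7 digits = (1, 0, 0, 2, 3, 1, 3)

v_5(a) = 3 ≥ 1, so the series converges in ℤ_5 to 1/(1 − a) = 1/(1 − (-10375)) = 1/10376. Expand this rational in ℤ_5: compute digits iteratively via d_i = x_i mod 5, x_{i+1} = (x_i − d_i)/5. The first 7 digits are (1, 0, 0, 2, 3, 1, 3).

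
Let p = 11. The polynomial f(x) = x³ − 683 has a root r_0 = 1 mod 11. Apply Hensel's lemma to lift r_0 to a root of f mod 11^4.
r_3 = 9626 (mod 14641)

Hensel: r_{i+1} = r_i − f(r_i)/f′(r_i) mod 11^{i+2}, where f′(x) = 3x². Iterate:
  r_0 = 1 (mod 11)
  r_1 = 67 (mod 121)
  r_2 = 309 (mod 1331)
  r_3 = 9626 (mod 14641)
Final: r = 9626 with f(r) ≡ 0 mod 11^4.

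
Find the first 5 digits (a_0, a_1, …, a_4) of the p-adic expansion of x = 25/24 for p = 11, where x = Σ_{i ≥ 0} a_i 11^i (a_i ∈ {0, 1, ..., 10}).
(a_0, …, a_4) = (7, 10, 5, 10, 5)

v_11(25/24) = 0 (numerator and denominator both coprime to 11), so x ∈ ℤ_11^×. Compute digits iteratively via a_i = x_i mod 11, x_{i+1} = (x_i − a_i)/11, with x_0 = x:
  x_0 = 25/24;  a_0 = 7;  x_1 = (x_0 − 7)/11 = -13/24
  x_1 = -13/24;  a_1 = 10;  x_2 = (x_1 − 10)/11 = -23/24
  x_2 = -23/24;  a_2 = 5;  x_3 = (x_2 − 5)/11 = -13/24
  x_3 = -13/24;  a_3 = 10;  x_4 = (x_3 − 10)/11 = -23/24
  x_4 = -23/24;  a_4 = 5;  x_5 = (x_4 − 5)/11 = -13/24
Digits: (7, 10, 5, 10, 5).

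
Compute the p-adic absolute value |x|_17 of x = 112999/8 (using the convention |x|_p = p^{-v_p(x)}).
|112999/8|_17 = 1/4913

Step 1 — compute v_17(x) by factoring powers of 17 out of the numerator and denominator: v_17(112999/8) = 3. Step 2 — apply |x|_p = p^{-v_p(x)} = 17^{-3} = 1/4913.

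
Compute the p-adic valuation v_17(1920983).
v_17(1920983) = 4

v_17(n) is the largest exponent k such that 17^k divides n. Factor out: 1920983 = 17^4 · 23. (Sign doesn't affect v_p.) So v_17(1920983) = 4.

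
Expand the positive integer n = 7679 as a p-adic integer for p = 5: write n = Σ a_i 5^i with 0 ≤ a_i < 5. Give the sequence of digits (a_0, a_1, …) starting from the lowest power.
(a_0, a_1, …) = (4, 0, 2, 1, 2, 2)

Repeated division by 5 gives the digits low-to-high: 7679 = 4 + 2·5^2 + 1·5^3 + 2·5^4 + 2·5^5. Digit sequence: (4, 0, 2, 1, 2, 2).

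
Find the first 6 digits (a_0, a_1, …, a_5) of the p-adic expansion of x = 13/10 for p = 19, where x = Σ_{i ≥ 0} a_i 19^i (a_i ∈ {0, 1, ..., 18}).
(a_0, …, a_5) = (7, 13, 5, 13, 5, 13)

v_19(13/10) = 0 (numerator and denominator both coprime to 19), so x ∈ ℤ_19^×. Compute digits iteratively via a_i = x_i mod 19, x_{i+1} = (x_i − a_i)/19, with x_0 = x:
  x_0 = 13/10;  a_0 = 7;  x_1 = (x_0 − 7)/19 = -3/10
  x_1 = -3/10;  a_1 = 13;  x_2 = (x_1 − 13)/19 = -7/10
  x_2 = -7/10;  a_2 = 5;  x_3 = (x_2 − 5)/19 = -3/10
  x_3 = -3/10;  a_3 = 13;  x_4 = (x_3 − 13)/19 = -7/10
  x_4 = -7/10;  a_4 = 5;  x_5 = (x_4 − 5)/19 = -3/10
  x_5 = -3/10;  a_5 = 13;  x_6 = (x_5 − 13)/19 = -7/10
Digits: (7, 13, 5, 13, 5, 13).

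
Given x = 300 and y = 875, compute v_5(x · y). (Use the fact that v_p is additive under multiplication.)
v_5(262500) = 5

v_p(x) = 2 (factor: 300 = 5^2 · 12); v_p(y) = 3 (factor: 875 = 5^3 · 7). Additivity: v_p(xy) = v_p(x) + v_p(y) = 2 + 3 = 5. (Direct check: xy = 262500 = 5^5 · (84).)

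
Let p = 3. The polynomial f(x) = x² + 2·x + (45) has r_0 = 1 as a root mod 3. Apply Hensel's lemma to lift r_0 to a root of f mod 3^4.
r_3 = 61 (mod 81)

Hensel: r_{i+1} = r_i − f(r_i)·(f′(r_i))^{-1} mod 3^{i+2}, f′(x) = 2x + 2. Iterate:
  r_0 = 1 (mod 3)
  r_1 = 7 (mod 9)
  r_2 = 7 (mod 27)
  r_3 = 61 (mod 81)
Final: r = 61 satisfies f(r) ≡ 0 mod 3^4.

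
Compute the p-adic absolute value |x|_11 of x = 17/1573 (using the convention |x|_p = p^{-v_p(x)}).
|17/1573|_11 = 121

Step 1 — compute v_11(x) by factoring powers of 11 out of the numerator and denominator: v_11(17/1573) = -2. Step 2 — apply |x|_p = p^{-v_p(x)} = 11^{2} = 121.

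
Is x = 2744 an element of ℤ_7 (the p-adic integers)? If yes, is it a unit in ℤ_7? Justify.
x ∈ ℤ_7 but not a unit; v_7(x) = 3 > 0

ℤ_7 = {x ∈ ℚ_7 : v_7(x) ≥ 0} and ℤ_7^× = {x ∈ ℤ_7 : v_7(x) = 0}. Here v_7(2744) = v_7(num) − v_7(den) = 3; compare against these criteria.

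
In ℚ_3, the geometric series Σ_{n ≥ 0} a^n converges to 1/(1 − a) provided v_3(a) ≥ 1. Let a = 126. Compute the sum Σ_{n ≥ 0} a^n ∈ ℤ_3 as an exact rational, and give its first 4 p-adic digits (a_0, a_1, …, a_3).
Σ a^n = 1/(1 − a) = -1/125;  first 4 digits = (1, 0, 2, 1)

v_3(a) = 2 ≥ 1, so the series converges in ℤ_3 to 1/(1 − a) = 1/(1 − 126) = -1/125. Expand this rational in ℤ_3: compute digits iteratively via d_i = x_i mod 3, x_{i+1} = (x_i − d_i)/3. The first 4 digits are (1, 0, 2, 1).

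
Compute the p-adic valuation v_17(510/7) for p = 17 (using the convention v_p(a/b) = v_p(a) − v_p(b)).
v_17(510/7) = 1

Factor powers of 17 from the numerator and denominator of the reduced fraction: 510 = 17^1 · 30 and 7 = 17^0 · 7. Apply v_p(a/b) = v_p(a) − v_p(b): v_17(510/7) = 1 − 0 = 1.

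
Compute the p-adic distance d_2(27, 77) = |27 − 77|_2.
d_2(27, 77) = 1/2

Step 1 — x − y = 27 − 77 = -50. Step 2 — v_2(-50) = 1 (factor: -50 = −(2^1 · 25); the sign does not affect v_p). Step 3 — |x − y|_2 = 2^{-1} = 1/2.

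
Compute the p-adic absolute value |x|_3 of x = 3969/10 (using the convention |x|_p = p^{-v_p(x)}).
|3969/10|_3 = 1/81

Step 1 — compute v_3(x) by factoring powers of 3 out of the numerator and denominator: v_3(3969/10) = 4. Step 2 — apply |x|_p = p^{-v_p(x)} = 3^{-4} = 1/81.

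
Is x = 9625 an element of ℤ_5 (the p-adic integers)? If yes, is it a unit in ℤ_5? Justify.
x ∈ ℤ_5 but not a unit; v_5(x) = 3 > 0

ℤ_5 = {x ∈ ℚ_5 : v_5(x) ≥ 0} and ℤ_5^× = {x ∈ ℤ_5 : v_5(x) = 0}. Here v_5(9625) = v_5(num) − v_5(den) = 3; compare against these criteria.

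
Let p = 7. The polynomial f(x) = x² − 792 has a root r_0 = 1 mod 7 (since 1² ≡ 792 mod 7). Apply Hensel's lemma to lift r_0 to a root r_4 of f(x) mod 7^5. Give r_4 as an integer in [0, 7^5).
r_4 = 4292 (mod 16807)

Hensel's recurrence: r_{i+1} = r_i − f(r_i)·(f′(r_i))^{-1} mod 7^{i+2}, with f′(x) = 2x. Iterate:
  r_0 = 1 (mod 7)
  r_1 = 29 (mod 49)
  r_2 = 176 (mod 343)
  r_3 = 1891 (mod 2401)
  r_4 = 4292 (mod 16807)
Final: r_4 = 4292, and one checks f(r_4) ≡ 0 mod 7^5.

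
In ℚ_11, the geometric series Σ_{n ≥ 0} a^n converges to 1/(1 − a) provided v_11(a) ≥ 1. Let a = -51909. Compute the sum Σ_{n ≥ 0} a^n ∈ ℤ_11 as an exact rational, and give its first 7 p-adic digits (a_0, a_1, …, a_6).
Σ a^n = 1/(1 − a) = 1/51910;  first 7 digits = (1, 0, 0, 5, 7, 10, 2)

v_11(a) = 3 ≥ 1, so the series converges in ℤ_11 to 1/(1 − a) = 1/(1 − (-51909)) = 1/51910. Expand this rational in ℤ_11: compute digits iteratively via d_i = x_i mod 11, x_{i+1} = (x_i − d_i)/11. The first 7 digits are (1, 0, 0, 5, 7, 10, 2).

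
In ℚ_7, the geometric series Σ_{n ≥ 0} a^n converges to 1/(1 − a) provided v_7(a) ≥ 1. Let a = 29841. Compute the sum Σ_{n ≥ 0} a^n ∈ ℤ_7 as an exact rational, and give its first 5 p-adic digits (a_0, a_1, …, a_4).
Σ a^n = 1/(1 − a) = -1/29840;  first 5 digits = (1, 0, 0, 3, 5)

v_7(a) = 3 ≥ 1, so the series converges in ℤ_7 to 1/(1 − a) = 1/(1 − 29841) = -1/29840. Expand this rational in ℤ_7: compute digits iteratively via d_i = x_i mod 7, x_{i+1} = (x_i − d_i)/7. The first 5 digits are (1, 0, 0, 3, 5).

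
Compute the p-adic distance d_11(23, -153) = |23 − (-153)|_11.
d_11(23, -153) = 1/11

Step 1 — x − y = 23 − (-153) = 176. Step 2 — v_11(176) = 1 (factor: 176 = (11^1 · 16); the sign does not affect v_p). Step 3 — |x − y|_11 = 11^{-1} = 1/11.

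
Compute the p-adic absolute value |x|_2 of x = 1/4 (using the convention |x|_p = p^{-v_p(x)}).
|1/4|_2 = 4

Step 1 — compute v_2(x) by factoring powers of 2 out of the numerator and denominator: v_2(1/4) = -2. Step 2 — apply |x|_p = p^{-v_p(x)} = 2^{2} = 4.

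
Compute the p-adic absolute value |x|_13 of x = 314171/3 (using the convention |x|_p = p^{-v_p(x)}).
|314171/3|_13 = 1/28561

Step 1 — compute v_13(x) by factoring powers of 13 out of the numerator and denominator: v_13(314171/3) = 4. Step 2 — apply |x|_p = p^{-v_p(x)} = 13^{-4} = 1/28561.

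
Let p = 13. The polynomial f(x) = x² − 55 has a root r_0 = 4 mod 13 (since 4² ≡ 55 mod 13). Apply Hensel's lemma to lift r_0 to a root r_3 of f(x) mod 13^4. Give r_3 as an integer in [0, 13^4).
r_3 = 2396 (mod 28561)

Hensel's recurrence: r_{i+1} = r_i − f(r_i)·(f′(r_i))^{-1} mod 13^{i+2}, with f′(x) = 2x. Iterate:
  r_0 = 4 (mod 13)
  r_1 = 30 (mod 169)
  r_2 = 199 (mod 2197)
  r_3 = 2396 (mod 28561)
Final: r_3 = 2396, and one checks f(r_3) ≡ 0 mod 13^4.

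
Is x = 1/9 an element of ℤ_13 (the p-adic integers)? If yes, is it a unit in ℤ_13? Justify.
x ∈ ℤ_13^× (unit); v_13(x) = 0

ℤ_13 = {x ∈ ℚ_13 : v_13(x) ≥ 0} and ℤ_13^× = {x ∈ ℤ_13 : v_13(x) = 0}. Here v_13(1/9) = v_13(num) − v_13(den) = 0; compare against these criteria.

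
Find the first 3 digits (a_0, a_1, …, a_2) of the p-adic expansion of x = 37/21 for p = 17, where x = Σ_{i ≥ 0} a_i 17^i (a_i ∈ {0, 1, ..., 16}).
(a_0, …, a_2) = (5, 16, 12)

v_17(37/21) = 0 (numerator and denominator both coprime to 17), so x ∈ ℤ_17^×. Compute digits iteratively via a_i = x_i mod 17, x_{i+1} = (x_i − a_i)/17, with x_0 = x:
  x_0 = 37/21;  a_0 = 5;  x_1 = (x_0 − 5)/17 = -4/21
  x_1 = -4/21;  a_1 = 16;  x_2 = (x_1 − 16)/17 = -20/21
  x_2 = -20/21;  a_2 = 12;  x_3 = (x_2 − 12)/17 = -16/21
Digits: (5, 16, 12).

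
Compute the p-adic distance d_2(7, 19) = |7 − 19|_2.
d_2(7, 19) = 1/4

Step 1 — x − y = 7 − 19 = -12. Step 2 — v_2(-12) = 2 (factor: -12 = −(2^2 · 3); the sign does not affect v_p). Step 3 — |x − y|_2 = 2^{-2} = 1/4.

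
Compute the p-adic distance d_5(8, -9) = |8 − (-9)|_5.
d_5(8, -9) = 1

Step 1 — x − y = 8 − (-9) = 17. Step 2 — v_5(17) = 0 (factor: 17 = (5^0 · 17); the sign does not affect v_p). Step 3 — |x − y|_5 = 5^{0} = 1.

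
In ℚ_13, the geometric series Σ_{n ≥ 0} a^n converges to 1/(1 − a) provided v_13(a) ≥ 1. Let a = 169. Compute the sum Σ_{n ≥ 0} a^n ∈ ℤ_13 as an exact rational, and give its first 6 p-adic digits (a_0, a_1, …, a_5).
Σ a^n = 1/(1 − a) = -1/168;  first 6 digits = (1, 0, 1, 0, 1, 0)

v_13(a) = 2 ≥ 1, so the series converges in ℤ_13 to 1/(1 − a) = 1/(1 − 169) = -1/168. Expand this rational in ℤ_13: compute digits iteratively via d_i = x_i mod 13, x_{i+1} = (x_i − d_i)/13. The first 6 digits are (1, 0, 1, 0, 1, 0).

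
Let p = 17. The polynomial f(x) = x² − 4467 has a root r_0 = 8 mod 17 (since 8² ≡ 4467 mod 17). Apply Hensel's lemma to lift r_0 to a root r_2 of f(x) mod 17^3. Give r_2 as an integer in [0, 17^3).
r_2 = 3986 (mod 4913)

Hensel's recurrence: r_{i+1} = r_i − f(r_i)·(f′(r_i))^{-1} mod 17^{i+2}, with f′(x) = 2x. Iterate:
  r_0 = 8 (mod 17)
  r_1 = 229 (mod 289)
  r_2 = 3986 (mod 4913)
Final: r_2 = 3986, and one checks f(r_2) ≡ 0 mod 17^3.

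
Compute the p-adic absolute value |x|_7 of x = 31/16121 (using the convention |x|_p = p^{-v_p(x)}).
|31/16121|_7 = 343

Step 1 — compute v_7(x) by factoring powers of 7 out of the numerator and denominator: v_7(31/16121) = -3. Step 2 — apply |x|_p = p^{-v_p(x)} = 7^{3} = 343.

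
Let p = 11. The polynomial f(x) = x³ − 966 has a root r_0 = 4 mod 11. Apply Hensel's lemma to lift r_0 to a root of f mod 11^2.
r_1 = 48 (mod 121)

Hensel: r_{i+1} = r_i − f(r_i)/f′(r_i) mod 11^{i+2}, where f′(x) = 3x². Iterate:
  r_0 = 4 (mod 11)
  r_1 = 48 (mod 121)
Final: r = 48 with f(r) ≡ 0 mod 11^2.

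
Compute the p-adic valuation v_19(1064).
v_19(1064) = 1

v_19(n) is the largest exponent k such that 19^k divides n. Factor out: 1064 = 19^1 · 56. (Sign doesn't affect v_p.) So v_19(1064) = 1.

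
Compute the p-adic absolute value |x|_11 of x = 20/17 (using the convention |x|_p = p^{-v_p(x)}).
|20/17|_11 = 1

Step 1 — compute v_11(x) by factoring powers of 11 out of the numerator and denominator: v_11(20/17) = 0. Step 2 — apply |x|_p = p^{-v_p(x)} = 11^{0} = 1.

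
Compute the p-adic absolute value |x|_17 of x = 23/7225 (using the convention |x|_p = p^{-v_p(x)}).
|23/7225|_17 = 289

Step 1 — compute v_17(x) by factoring powers of 17 out of the numerator and denominator: v_17(23/7225) = -2. Step 2 — apply |x|_p = p^{-v_p(x)} = 17^{2} = 289.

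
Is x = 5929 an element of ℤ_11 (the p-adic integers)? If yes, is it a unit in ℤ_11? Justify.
x ∈ ℤ_11 but not a unit; v_11(x) = 2 > 0

ℤ_11 = {x ∈ ℚ_11 : v_11(x) ≥ 0} and ℤ_11^× = {x ∈ ℤ_11 : v_11(x) = 0}. Here v_11(5929) = v_11(num) − v_11(den) = 2; compare against these criteria.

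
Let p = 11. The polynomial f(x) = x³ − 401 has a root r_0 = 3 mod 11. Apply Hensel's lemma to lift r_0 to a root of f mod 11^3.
r_2 = 102 (mod 1331)

Hensel: r_{i+1} = r_i − f(r_i)/f′(r_i) mod 11^{i+2}, where f′(x) = 3x². Iterate:
  r_0 = 3 (mod 11)
  r_1 = 102 (mod 121)
  r_2 = 102 (mod 1331)
Final: r = 102 with f(r) ≡ 0 mod 11^3.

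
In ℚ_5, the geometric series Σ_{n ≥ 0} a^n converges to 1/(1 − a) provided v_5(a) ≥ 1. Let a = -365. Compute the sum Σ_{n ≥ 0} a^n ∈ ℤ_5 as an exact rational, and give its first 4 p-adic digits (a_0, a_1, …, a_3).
Σ a^n = 1/(1 − a) = 1/366;  first 4 digits = (1, 2, 4, 0)

v_5(a) = 1 ≥ 1, so the series converges in ℤ_5 to 1/(1 − a) = 1/(1 − (-365)) = 1/366. Expand this rational in ℤ_5: compute digits iteratively via d_i = x_i mod 5, x_{i+1} = (x_i − d_i)/5. The first 4 digits are (1, 2, 4, 0).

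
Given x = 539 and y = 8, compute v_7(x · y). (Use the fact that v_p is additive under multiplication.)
v_7(4312) = 2

v_p(x) = 2 (factor: 539 = 7^2 · 11); v_p(y) = 0 (factor: 8 = 7^0 · 8). Additivity: v_p(xy) = v_p(x) + v_p(y) = 2 + 0 = 2. (Direct check: xy = 4312 = 7^2 · (88).)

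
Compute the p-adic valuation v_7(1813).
v_7(1813) = 2

v_7(n) is the largest exponent k such that 7^k divides n. Factor out: 1813 = 7^2 · 37. (Sign doesn't affect v_p.) So v_7(1813) = 2.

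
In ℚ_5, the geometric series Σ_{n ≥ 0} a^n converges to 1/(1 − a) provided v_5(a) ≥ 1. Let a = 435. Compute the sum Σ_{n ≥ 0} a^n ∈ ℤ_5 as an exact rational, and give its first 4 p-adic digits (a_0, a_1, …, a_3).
Σ a^n = 1/(1 − a) = -1/434;  first 4 digits = (1, 2, 1, 0)

v_5(a) = 1 ≥ 1, so the series converges in ℤ_5 to 1/(1 − a) = 1/(1 − 435) = -1/434. Expand this rational in ℤ_5: compute digits iteratively via d_i = x_i mod 5, x_{i+1} = (x_i − d_i)/5. The first 4 digits are (1, 2, 1, 0).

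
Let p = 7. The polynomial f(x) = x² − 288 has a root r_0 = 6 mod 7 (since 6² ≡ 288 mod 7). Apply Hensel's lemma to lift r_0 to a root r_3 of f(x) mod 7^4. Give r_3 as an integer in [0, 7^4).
r_3 = 419 (mod 2401)

Hensel's recurrence: r_{i+1} = r_i − f(r_i)·(f′(r_i))^{-1} mod 7^{i+2}, with f′(x) = 2x. Iterate:
  r_0 = 6 (mod 7)
  r_1 = 27 (mod 49)
  r_2 = 76 (mod 343)
  r_3 = 419 (mod 2401)
Final: r_3 = 419, and one checks f(r_3) ≡ 0 mod 7^4.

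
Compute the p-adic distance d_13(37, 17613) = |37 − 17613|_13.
d_13(37, 17613) = 1/2197

Step 1 — x − y = 37 − 17613 = -17576. Step 2 — v_13(-17576) = 3 (factor: -17576 = −(13^3 · 8); the sign does not affect v_p). Step 3 — |x − y|_13 = 13^{-3} = 1/2197.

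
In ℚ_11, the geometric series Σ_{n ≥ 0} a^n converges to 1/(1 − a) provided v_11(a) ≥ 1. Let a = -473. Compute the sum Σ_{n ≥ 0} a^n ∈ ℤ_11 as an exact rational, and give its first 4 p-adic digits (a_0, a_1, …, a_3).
Σ a^n = 1/(1 − a) = 1/474;  first 4 digits = (1, 1, 8, 3)

v_11(a) = 1 ≥ 1, so the series converges in ℤ_11 to 1/(1 − a) = 1/(1 − (-473)) = 1/474. Expand this rational in ℤ_11: compute digits iteratively via d_i = x_i mod 11, x_{i+1} = (x_i − d_i)/11. The first 4 digits are (1, 1, 8, 3).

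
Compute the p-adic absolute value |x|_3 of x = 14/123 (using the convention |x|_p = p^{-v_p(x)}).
|14/123|_3 = 3

Step 1 — compute v_3(x) by factoring powers of 3 out of the numerator and denominator: v_3(14/123) = -1. Step 2 — apply |x|_p = p^{-v_p(x)} = 3^{1} = 3.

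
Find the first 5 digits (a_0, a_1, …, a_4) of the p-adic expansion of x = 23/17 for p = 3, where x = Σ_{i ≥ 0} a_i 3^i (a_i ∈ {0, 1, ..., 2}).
(a_0, …, a_4) = (1, 1, 2, 1, 1)

v_3(23/17) = 0 (numerator and denominator both coprime to 3), so x ∈ ℤ_3^×. Compute digits iteratively via a_i = x_i mod 3, x_{i+1} = (x_i − a_i)/3, with x_0 = x:
  x_0 = 23/17;  a_0 = 1;  x_1 = (x_0 − 1)/3 = 2/17
  x_1 = 2/17;  a_1 = 1;  x_2 = (x_1 − 1)/3 = -5/17
  x_2 = -5/17;  a_2 = 2;  x_3 = (x_2 − 2)/3 = -13/17
  x_3 = -13/17;  a_3 = 1;  x_4 = (x_3 − 1)/3 = -10/17
  x_4 = -10/17;  a_4 = 1;  x_5 = (x_4 − 1)/3 = -9/17
Digits: (1, 1, 2, 1, 1).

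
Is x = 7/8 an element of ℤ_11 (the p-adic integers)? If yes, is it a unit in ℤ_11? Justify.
x ∈ ℤ_11^× (unit); v_11(x) = 0

ℤ_11 = {x ∈ ℚ_11 : v_11(x) ≥ 0} and ℤ_11^× = {x ∈ ℤ_11 : v_11(x) = 0}. Here v_11(7/8) = v_11(num) − v_11(den) = 0; compare against these criteria.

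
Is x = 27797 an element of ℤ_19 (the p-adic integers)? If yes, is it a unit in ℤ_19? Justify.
x ∈ ℤ_19 but not a unit; v_19(x) = 2 > 0

ℤ_19 = {x ∈ ℚ_19 : v_19(x) ≥ 0} and ℤ_19^× = {x ∈ ℤ_19 : v_19(x) = 0}. Here v_19(27797) = v_19(num) − v_19(den) = 2; compare against these criteria.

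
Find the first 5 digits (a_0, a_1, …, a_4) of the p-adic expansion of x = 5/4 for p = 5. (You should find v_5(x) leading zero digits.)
(a_0, …, a_4) = (0, 4, 3, 3, 3)

v_5(5/4) = 1, so a_0 = ... = a_0 = 0. Factor out: x = 5^1 · u with u = 1/4 a unit in ℤ_5. Expand u iteratively via a_{v+i} = u_i mod 5, u_{i+1} = (u_i − a_{v+i})/5:
  u_0 = 1/4;  a_1 = 4;  u_1 = (u_0 − 4)/5 = -3/4
  u_1 = -3/4;  a_2 = 3;  u_2 = (u_1 − 3)/5 = -3/4
  u_2 = -3/4;  a_3 = 3;  u_3 = (u_2 − 3)/5 = -3/4
  u_3 = -3/4;  a_4 = 3;  u_4 = (u_3 − 3)/5 = -3/4
Digits: (0, 4, 3, 3, 3).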